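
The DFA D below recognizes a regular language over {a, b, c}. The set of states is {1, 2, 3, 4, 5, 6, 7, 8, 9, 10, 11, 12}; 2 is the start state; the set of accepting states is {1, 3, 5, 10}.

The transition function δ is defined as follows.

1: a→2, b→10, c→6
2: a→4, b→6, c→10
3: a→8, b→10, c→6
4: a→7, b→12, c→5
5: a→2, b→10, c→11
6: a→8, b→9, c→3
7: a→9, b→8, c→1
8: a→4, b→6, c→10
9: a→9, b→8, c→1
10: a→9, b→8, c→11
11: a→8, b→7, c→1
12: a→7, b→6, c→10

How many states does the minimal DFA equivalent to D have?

Every state is reachable, so we keep all 12.
P0 = {1,3,5,10} | {2,4,6,7,8,9,11,12}.
Split {1,3,5,10} by δ(·,b) → {1,3,5} and {10}.
Refine {2,4,6,7,8,9,11,12} on symbol c: members go to different blocks, giving {4,6,7,9,11} and {2,8,12}.
Split {4,6,7,9,11} by δ(·,a) → {4,7,9} and {6,11}.
Stable partition: {1,3,5} | {4,7,9} | {10} | {2,8,12} | {6,11} — 5 equivalence classes.

5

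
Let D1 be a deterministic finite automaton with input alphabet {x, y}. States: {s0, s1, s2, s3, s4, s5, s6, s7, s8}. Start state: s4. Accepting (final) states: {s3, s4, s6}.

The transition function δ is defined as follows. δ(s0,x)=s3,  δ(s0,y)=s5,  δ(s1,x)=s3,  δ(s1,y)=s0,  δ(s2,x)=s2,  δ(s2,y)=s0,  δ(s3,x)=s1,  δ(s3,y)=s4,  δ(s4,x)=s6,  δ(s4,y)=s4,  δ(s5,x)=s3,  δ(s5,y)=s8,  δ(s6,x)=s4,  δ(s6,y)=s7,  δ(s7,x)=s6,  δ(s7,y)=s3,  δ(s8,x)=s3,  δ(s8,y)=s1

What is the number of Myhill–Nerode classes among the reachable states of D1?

5

First remove the unreachable states {s2}; 8 states remain.
Initial partition by acceptance: {s3,s4,s6} | {s0,s1,s5,s7,s8}.
On input x, block {s3,s4,s6} splits into {s4,s6} and {s3}.
On input y, block {s4,s6} splits into {s4} and {s6}.
On input x, block {s0,s1,s5,s7,s8} splits into {s0,s1,s5,s8} and {s7}.
The partition is now stable with 5 blocks: {s4} | {s0,s1,s5,s8} | {s3} | {s6} | {s7}.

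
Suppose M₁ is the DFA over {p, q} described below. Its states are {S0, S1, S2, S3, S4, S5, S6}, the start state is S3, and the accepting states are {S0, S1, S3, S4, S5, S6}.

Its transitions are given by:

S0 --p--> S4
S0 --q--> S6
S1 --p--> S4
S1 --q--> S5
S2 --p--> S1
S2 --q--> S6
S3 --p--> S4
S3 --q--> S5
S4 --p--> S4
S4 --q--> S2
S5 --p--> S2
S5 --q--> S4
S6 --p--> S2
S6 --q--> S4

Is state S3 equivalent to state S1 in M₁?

Yes

Reachable states from the start: {S1,S2,S3,S4,S5,S6}. Unreachable: {S0} — drop them.
Start with accepting vs non-accepting: {S1,S3,S4,S5,S6} | {S2}.
On input p, block {S1,S3,S4,S5,S6} splits into {S1,S3,S4} and {S5,S6}.
Split {S1,S3,S4} by δ(·,q) → {S1,S3} and {S4}.
Stable partition: {S1,S3} | {S2} | {S5,S6} | {S4} — 4 equivalence classes.
S3 and S1 lie in the same block of the stable partition, so they are equivalent — no string distinguishes them.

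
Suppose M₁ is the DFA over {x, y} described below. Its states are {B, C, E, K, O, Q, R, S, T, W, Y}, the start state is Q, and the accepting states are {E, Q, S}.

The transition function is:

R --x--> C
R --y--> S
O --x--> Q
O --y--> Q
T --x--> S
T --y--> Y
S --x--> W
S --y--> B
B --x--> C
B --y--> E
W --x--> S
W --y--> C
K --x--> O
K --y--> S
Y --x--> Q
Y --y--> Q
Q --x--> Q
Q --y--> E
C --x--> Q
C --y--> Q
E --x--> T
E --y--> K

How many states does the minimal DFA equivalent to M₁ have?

5

Reachable states from the start: {B,C,E,K,O,Q,S,T,W,Y}. Unreachable: {R} — drop them.
Initial partition by acceptance: {E,Q,S} | {B,C,K,O,T,W,Y}.
Refine {E,Q,S} on symbol x: members go to different blocks, giving {E,S} and {Q}.
On input x, block {B,C,K,O,T,W,Y} splits into {C,O,Y} and {B,K} and {T,W}.
The partition is now stable with 5 blocks: {E,S} | {C,O,Y} | {Q} | {B,K} | {T,W}.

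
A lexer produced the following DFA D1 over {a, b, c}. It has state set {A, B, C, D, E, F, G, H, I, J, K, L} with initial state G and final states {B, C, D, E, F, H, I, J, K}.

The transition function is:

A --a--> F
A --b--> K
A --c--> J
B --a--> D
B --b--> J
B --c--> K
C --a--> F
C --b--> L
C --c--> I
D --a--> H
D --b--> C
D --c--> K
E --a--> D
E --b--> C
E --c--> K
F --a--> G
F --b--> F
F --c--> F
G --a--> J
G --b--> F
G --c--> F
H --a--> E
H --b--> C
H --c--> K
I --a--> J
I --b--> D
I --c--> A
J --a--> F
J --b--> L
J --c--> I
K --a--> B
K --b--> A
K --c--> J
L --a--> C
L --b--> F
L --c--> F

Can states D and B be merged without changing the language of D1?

Yes

Every state is reachable, so we keep all 12.
P0 = {B,C,D,E,F,H,I,J,K} | {A,G,L}.
Refine {B,C,D,E,F,H,I,J,K} on symbol a: members go to different blocks, giving {B,C,D,E,H,I,J,K} and {F}.
Split {B,C,D,E,H,I,J,K} by δ(·,a) → {B,D,E,H,I,K} and {C,J}.
Refine {B,D,E,H,I,K} on symbol a: members go to different blocks, giving {B,D,E,H,K} and {I}.
Split {B,D,E,H,K} by δ(·,b) → {B,D,E,H} and {K}.
Refine {A,G,L} on symbol a: members go to different blocks, giving {G,L} and {A}.
The partition is now stable with 7 blocks: {B,D,E,H} | {G,L} | {F} | {C,J} | {I} | {K} | {A}.
D and B lie in the same block of the stable partition, so they are equivalent — no string distinguishes them.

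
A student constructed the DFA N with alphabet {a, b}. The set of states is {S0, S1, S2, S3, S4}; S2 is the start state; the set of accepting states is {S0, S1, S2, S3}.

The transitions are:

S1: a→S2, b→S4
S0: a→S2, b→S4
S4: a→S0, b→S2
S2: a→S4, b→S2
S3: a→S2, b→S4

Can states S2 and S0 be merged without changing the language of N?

No

Reachable states from the start: {S0,S2,S4}. Unreachable: {S1,S3} — drop them.
P0 = {S0,S2} | {S4}.
On input a, block {S0,S2} splits into {S0} and {S2}.
No further refinement is possible. Final partition (3 blocks): {S0} | {S4} | {S2}.
S2 and S0 end up in different blocks, so they are distinguishable. For instance, the string 'a' is accepted from only S0.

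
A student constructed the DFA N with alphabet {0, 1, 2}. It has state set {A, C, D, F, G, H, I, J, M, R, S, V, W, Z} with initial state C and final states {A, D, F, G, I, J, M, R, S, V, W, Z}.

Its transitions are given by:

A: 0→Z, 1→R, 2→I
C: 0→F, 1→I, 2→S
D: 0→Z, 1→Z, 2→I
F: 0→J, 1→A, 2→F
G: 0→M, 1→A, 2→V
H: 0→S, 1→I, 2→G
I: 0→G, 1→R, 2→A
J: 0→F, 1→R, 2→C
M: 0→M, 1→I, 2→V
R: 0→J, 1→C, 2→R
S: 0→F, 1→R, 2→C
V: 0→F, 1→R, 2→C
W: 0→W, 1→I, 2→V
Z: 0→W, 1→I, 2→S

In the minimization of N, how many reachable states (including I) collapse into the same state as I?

2

Reachable states from the start: {A,C,F,G,I,J,M,R,S,V,W,Z}. Unreachable: {D,H} — drop them.
Start with accepting vs non-accepting: {A,F,G,I,J,M,R,S,V,W,Z} | {C}.
Split {A,F,G,I,J,M,R,S,V,W,Z} by δ(·,1) → {A,F,G,I,J,M,S,V,W,Z} and {R}.
Split {A,F,G,I,J,M,S,V,W,Z} by δ(·,1) → {F,G,M,W,Z} and {A,I,J,S,V}.
Refine {F,G,M,W,Z} on symbol 0: members go to different blocks, giving {G,M,W,Z} and {F}.
On input 0, block {A,I,J,S,V} splits into {J,S,V} and {A,I}.
No further refinement is possible. Final partition (6 blocks): {G,M,W,Z} | {C} | {R} | {J,S,V} | {F} | {A,I}.
State I belongs to the block {A,I}, which has 2 states.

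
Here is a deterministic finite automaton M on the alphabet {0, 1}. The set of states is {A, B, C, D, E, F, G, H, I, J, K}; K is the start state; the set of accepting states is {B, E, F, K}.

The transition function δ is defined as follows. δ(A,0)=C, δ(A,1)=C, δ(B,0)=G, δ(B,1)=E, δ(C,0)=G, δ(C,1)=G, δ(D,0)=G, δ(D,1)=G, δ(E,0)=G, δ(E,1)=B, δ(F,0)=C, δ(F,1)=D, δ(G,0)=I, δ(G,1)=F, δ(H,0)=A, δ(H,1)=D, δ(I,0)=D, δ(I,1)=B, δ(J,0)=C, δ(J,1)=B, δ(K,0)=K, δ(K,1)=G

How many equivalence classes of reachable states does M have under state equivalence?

6

Reachable states from the start: {B,C,D,E,F,G,I,K}. Unreachable: {A,H,J} — drop them.
Initial partition by acceptance: {B,E,F,K} | {C,D,G,I}.
Refine {B,E,F,K} on symbol 0: members go to different blocks, giving {B,E,F} and {K}.
On input 1, block {B,E,F} splits into {B,E} and {F}.
On input 1, block {C,D,G,I} splits into {C,D} and {G} and {I}.
Stable partition: {B,E} | {C,D} | {K} | {F} | {G} | {I} — 6 equivalence classes.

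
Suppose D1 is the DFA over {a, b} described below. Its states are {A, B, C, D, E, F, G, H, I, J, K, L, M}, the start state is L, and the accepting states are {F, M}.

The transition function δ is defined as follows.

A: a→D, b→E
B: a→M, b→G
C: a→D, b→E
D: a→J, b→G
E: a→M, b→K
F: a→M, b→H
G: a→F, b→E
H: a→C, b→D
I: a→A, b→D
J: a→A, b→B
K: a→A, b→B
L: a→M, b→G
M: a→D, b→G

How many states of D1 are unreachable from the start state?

1

Starting at L and following transitions, the reachable set is {A, B, C, D, E, F, G, H, J, K, L, M}. That leaves I unreachable — 1 in total.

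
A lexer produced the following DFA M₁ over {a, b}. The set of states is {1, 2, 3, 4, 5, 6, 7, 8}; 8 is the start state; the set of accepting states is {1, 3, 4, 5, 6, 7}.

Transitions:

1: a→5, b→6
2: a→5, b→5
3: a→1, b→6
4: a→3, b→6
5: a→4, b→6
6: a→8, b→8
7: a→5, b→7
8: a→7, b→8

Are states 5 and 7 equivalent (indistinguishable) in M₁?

First remove the unreachable states {2}; 7 states remain.
P0 = {1,3,4,5,6,7} | {8}.
Refine {1,3,4,5,6,7} on symbol a: members go to different blocks, giving {1,3,4,5,7} and {6}.
On input b, block {1,3,4,5,7} splits into {1,3,4,5} and {7}.
No further refinement is possible. Final partition (4 blocks): {1,3,4,5} | {8} | {6} | {7}.
5 and 7 end up in different blocks, so they are distinguishable. For instance, the string 'ba' is accepted from only 7.

No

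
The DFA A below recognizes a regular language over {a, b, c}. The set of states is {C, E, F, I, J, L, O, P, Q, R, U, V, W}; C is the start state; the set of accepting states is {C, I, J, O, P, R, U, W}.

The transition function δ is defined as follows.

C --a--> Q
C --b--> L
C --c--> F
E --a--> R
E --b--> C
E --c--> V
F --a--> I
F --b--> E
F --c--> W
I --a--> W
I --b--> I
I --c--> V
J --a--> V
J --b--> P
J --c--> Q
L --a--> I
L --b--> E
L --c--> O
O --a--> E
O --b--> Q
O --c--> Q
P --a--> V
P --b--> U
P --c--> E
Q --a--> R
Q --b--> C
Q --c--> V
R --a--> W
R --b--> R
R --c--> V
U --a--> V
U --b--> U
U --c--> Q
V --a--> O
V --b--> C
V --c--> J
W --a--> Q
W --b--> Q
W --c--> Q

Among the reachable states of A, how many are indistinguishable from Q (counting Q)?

2

Every state is reachable, so we keep all 13.
Initial partition by acceptance: {C,I,J,O,P,R,U,W} | {E,F,L,Q,V}.
Split {C,I,J,O,P,R,U,W} by δ(·,a) → {C,J,O,P,U,W} and {I,R}.
Refine {C,J,O,P,U,W} on symbol b: members go to different blocks, giving {C,O,W} and {J,P,U}.
Refine {E,F,L,Q,V} on symbol a: members go to different blocks, giving {E,F,L,Q} and {V}.
Split {E,F,L,Q} by δ(·,b) → {F,L} and {E,Q}.
Refine {C,O,W} on symbol b: members go to different blocks, giving {O,W} and {C}.
The partition is now stable with 7 blocks: {O,W} | {F,L} | {I,R} | {J,P,U} | {V} | {E,Q} | {C}.
State Q belongs to the block {E,Q}, which has 2 states.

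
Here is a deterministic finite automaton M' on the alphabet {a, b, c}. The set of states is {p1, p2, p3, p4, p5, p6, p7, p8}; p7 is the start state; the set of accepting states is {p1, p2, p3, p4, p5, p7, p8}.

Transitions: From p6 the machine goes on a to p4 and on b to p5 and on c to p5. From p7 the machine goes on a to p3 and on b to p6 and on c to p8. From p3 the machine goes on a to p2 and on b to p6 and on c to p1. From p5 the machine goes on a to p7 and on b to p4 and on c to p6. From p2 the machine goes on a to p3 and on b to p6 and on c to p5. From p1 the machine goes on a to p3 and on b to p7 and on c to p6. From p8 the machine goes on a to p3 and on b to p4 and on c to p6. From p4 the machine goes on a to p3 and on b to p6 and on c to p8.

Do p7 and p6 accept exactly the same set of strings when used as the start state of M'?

Initial partition by acceptance: {p1,p2,p3,p4,p5,p7,p8} | {p6}.
Split {p1,p2,p3,p4,p5,p7,p8} by δ(·,b) → {p2,p3,p4,p7} and {p1,p5,p8}.
Stable partition: {p2,p3,p4,p7} | {p6} | {p1,p5,p8} — 3 equivalence classes.
p7 and p6 end up in different blocks, so they are distinguishable. For instance, the string 'ε' is accepted from only p7.

No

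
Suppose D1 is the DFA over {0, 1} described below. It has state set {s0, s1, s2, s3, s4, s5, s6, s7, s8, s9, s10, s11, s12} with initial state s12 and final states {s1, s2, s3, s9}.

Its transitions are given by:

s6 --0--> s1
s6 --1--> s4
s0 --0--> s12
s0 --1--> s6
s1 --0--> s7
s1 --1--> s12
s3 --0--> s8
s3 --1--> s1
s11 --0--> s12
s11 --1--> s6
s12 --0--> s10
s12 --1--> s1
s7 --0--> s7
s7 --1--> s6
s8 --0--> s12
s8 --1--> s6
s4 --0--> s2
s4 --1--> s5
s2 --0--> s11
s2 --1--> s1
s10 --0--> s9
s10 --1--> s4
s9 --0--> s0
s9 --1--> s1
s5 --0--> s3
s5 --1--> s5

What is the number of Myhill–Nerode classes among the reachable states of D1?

7

Every state is reachable, so we keep all 13.
Initial partition by acceptance: {s1,s2,s3,s9} | {s0,s4,s5,s6,s7,s8,s10,s11,s12}.
On input 1, block {s1,s2,s3,s9} splits into {s2,s3,s9} and {s1}.
Split {s0,s4,s5,s6,s7,s8,s10,s11,s12} by δ(·,0) → {s0,s7,s8,s11,s12} and {s4,s5,s10} and {s6}.
Refine {s0,s7,s8,s11,s12} on symbol 0: members go to different blocks, giving {s0,s7,s8,s11} and {s12}.
Split {s0,s7,s8,s11} by δ(·,0) → {s0,s8,s11} and {s7}.
No further refinement is possible. Final partition (7 blocks): {s2,s3,s9} | {s0,s8,s11} | {s1} | {s4,s5,s10} | {s6} | {s12} | {s7}.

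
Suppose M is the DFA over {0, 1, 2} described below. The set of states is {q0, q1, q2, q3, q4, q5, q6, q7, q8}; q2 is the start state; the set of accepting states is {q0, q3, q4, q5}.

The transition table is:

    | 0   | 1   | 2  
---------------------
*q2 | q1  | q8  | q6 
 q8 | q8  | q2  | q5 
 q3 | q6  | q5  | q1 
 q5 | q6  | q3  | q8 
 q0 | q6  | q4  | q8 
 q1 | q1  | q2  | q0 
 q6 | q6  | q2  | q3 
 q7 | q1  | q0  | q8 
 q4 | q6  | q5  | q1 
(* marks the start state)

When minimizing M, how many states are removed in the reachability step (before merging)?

No path from q2 leads to q7; the other 8 states are all reachable.

1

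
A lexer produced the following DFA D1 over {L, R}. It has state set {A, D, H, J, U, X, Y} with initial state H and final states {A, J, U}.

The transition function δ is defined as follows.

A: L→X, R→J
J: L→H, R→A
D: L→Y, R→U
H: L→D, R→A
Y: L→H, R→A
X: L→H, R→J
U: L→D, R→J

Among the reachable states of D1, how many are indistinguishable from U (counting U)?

3

Every state is reachable, so we keep all 7.
Start with accepting vs non-accepting: {A,J,U} | {D,H,X,Y}.
The partition is now stable with 2 blocks: {A,J,U} | {D,H,X,Y}.
The equivalence class containing U is {A,J,U}, of size 3.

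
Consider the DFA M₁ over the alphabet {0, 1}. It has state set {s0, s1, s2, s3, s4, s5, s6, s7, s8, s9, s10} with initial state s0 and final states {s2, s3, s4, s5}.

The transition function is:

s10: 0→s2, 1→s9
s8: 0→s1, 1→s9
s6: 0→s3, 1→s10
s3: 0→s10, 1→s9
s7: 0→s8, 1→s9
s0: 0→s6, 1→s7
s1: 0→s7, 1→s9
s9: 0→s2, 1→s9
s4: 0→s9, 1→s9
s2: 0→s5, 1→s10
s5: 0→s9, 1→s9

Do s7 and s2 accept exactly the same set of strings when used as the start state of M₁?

States {s4} cannot be reached from the start state, so discard them.
Start with accepting vs non-accepting: {s2,s3,s5} | {s0,s1,s6,s7,s8,s9,s10}.
On input 0, block {s2,s3,s5} splits into {s3,s5} and {s2}.
Split {s0,s1,s6,s7,s8,s9,s10} by δ(·,0) → {s0,s1,s7,s8} and {s9,s10} and {s6}.
Refine {s0,s1,s7,s8} on symbol 0: members go to different blocks, giving {s1,s7,s8} and {s0}.
The partition is now stable with 6 blocks: {s3,s5} | {s1,s7,s8} | {s2} | {s9,s10} | {s6} | {s0}.
s7 and s2 end up in different blocks, so they are distinguishable. For instance, the string 'ε' is accepted from only s2.

No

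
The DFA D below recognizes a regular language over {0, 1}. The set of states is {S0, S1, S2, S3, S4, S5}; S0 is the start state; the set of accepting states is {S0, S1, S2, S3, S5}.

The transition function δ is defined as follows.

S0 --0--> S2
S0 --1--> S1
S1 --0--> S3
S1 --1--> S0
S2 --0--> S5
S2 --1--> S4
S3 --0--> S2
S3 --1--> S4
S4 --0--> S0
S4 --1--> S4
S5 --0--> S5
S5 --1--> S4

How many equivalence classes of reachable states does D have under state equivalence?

3

Initial partition by acceptance: {S0,S1,S2,S3,S5} | {S4}.
Refine {S0,S1,S2,S3,S5} on symbol 1: members go to different blocks, giving {S2,S3,S5} and {S0,S1}.
Stable partition: {S2,S3,S5} | {S4} | {S0,S1} — 3 equivalence classes.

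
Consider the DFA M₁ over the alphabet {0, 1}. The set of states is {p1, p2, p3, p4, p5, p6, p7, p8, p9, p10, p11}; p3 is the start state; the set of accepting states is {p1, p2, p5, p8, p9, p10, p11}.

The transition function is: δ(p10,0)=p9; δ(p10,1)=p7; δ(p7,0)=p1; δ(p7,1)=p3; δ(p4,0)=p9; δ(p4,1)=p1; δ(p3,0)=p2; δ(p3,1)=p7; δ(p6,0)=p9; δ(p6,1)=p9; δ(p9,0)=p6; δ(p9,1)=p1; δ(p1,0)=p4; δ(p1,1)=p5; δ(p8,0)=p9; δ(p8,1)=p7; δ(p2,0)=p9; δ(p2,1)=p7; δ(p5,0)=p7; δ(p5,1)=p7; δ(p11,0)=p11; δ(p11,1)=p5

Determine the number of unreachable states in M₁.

3

Starting at p3 and following transitions, the reachable set is {p1, p2, p3, p4, p5, p6, p7, p9}. That leaves p8, p10, p11 unreachable — 3 in total.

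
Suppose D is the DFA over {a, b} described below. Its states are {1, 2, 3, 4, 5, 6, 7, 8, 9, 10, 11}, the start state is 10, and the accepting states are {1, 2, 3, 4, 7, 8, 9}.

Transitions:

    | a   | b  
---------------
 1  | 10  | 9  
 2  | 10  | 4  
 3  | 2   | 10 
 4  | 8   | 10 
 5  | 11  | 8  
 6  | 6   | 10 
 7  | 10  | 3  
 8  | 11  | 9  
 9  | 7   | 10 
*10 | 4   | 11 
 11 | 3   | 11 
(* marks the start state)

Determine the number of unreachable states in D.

Starting at 10 and following transitions, the reachable set is {2, 3, 4, 7, 8, 9, 10, 11}. That leaves 1, 5, 6 unreachable — 3 in total.

3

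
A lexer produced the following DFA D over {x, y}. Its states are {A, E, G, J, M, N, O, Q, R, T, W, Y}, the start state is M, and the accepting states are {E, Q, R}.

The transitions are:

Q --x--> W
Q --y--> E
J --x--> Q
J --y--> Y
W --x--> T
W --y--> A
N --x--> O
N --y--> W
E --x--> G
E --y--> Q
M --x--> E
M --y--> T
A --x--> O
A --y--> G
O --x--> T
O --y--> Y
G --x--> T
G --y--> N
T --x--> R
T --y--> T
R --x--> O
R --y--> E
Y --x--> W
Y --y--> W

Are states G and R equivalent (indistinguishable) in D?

First remove the unreachable states {J}; 11 states remain.
Initial partition by acceptance: {E,Q,R} | {A,G,M,N,O,T,W,Y}.
Refine {A,G,M,N,O,T,W,Y} on symbol x: members go to different blocks, giving {A,G,N,O,W,Y} and {M,T}.
On input x, block {A,G,N,O,W,Y} splits into {A,N,Y} and {G,O,W}.
The partition is now stable with 4 blocks: {E,Q,R} | {A,N,Y} | {M,T} | {G,O,W}.
G and R end up in different blocks, so they are distinguishable. For instance, the string 'ε' is accepted from only R.

No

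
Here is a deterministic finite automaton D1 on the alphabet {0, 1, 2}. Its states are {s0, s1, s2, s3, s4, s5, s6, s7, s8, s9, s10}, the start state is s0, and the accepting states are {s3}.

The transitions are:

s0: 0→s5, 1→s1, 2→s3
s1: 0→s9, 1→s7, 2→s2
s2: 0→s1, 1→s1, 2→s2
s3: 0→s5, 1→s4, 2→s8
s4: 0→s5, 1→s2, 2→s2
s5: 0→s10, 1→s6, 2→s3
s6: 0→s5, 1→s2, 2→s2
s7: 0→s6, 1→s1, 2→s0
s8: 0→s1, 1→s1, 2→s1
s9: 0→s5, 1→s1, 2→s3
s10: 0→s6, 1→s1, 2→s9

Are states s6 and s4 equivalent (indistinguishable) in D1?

Yes

All states are reachable from the start state.
Initial partition by acceptance: {s3} | {s0,s1,s2,s4,s5,s6,s7,s8,s9,s10}.
On input 2, block {s0,s1,s2,s4,s5,s6,s7,s8,s9,s10} splits into {s1,s2,s4,s6,s7,s8,s10} and {s0,s5,s9}.
Split {s1,s2,s4,s6,s7,s8,s10} by δ(·,0) → {s2,s7,s8,s10} and {s1,s4,s6}.
Split {s2,s7,s8,s10} by δ(·,2) → {s7,s10} and {s2} and {s8}.
On input 0, block {s0,s5,s9} splits into {s0,s9} and {s5}.
Refine {s1,s4,s6} on symbol 0: members go to different blocks, giving {s4,s6} and {s1}.
No further refinement is possible. Final partition (8 blocks): {s3} | {s7,s10} | {s0,s9} | {s4,s6} | {s2} | {s8} | {s5} | {s1}.
s6 and s4 lie in the same block of the stable partition, so they are equivalent — no string distinguishes them.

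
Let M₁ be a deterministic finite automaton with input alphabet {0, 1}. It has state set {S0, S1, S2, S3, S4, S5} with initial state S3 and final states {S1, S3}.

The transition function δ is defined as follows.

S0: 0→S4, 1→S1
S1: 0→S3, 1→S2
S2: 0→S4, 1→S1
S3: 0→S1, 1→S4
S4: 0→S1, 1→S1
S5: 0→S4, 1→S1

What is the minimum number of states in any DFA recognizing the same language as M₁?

4

First remove the unreachable states {S0,S5}; 4 states remain.
Start with accepting vs non-accepting: {S1,S3} | {S2,S4}.
On input 0, block {S2,S4} splits into {S2} and {S4}.
On input 1, block {S1,S3} splits into {S1} and {S3}.
Stable partition: {S1} | {S2} | {S4} | {S3} — 4 equivalence classes.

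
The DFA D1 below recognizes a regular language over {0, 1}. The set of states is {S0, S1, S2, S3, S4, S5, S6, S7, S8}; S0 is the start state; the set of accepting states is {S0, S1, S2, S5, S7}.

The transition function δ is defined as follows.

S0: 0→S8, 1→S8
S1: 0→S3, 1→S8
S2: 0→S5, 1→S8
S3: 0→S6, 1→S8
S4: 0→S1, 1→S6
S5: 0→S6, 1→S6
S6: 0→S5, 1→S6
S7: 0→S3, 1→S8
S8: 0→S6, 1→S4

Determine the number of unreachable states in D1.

2

Starting at S0 and following transitions, the reachable set is {S0, S1, S3, S4, S5, S6, S8}. That leaves S2, S7 unreachable — 2 in total.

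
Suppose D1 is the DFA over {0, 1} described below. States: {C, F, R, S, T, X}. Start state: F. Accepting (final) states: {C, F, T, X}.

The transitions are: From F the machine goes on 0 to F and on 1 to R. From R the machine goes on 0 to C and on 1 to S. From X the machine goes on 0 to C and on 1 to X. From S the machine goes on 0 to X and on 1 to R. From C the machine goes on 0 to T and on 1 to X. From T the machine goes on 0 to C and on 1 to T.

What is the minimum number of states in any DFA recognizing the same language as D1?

Start with accepting vs non-accepting: {C,F,T,X} | {R,S}.
Split {C,F,T,X} by δ(·,1) → {C,T,X} and {F}.
No further refinement is possible. Final partition (3 blocks): {C,T,X} | {R,S} | {F}.

3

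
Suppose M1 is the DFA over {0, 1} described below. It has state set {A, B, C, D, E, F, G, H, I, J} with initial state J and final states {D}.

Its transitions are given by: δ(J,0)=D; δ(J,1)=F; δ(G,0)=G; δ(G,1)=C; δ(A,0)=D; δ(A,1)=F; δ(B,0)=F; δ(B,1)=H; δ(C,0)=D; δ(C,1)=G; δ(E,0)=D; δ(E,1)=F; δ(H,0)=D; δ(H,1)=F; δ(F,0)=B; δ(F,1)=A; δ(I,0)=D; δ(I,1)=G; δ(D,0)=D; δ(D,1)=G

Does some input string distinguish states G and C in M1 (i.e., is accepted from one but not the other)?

Yes

Reachable states from the start: {A,B,C,D,F,G,H,J}. Unreachable: {E,I} — drop them.
P0 = {D} | {A,B,C,F,G,H,J}.
On input 0, block {A,B,C,F,G,H,J} splits into {A,C,H,J} and {B,F,G}.
No further refinement is possible. Final partition (3 blocks): {D} | {A,C,H,J} | {B,F,G}.
G and C end up in different blocks, so they are distinguishable. For instance, the string '0' is accepted from only C.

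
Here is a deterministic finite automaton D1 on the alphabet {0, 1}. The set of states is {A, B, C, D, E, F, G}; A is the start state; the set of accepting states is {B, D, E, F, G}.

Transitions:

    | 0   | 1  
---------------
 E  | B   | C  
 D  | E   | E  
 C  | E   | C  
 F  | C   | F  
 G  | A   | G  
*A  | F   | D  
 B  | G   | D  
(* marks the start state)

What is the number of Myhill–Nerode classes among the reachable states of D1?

7

Every state is reachable, so we keep all 7.
P0 = {B,D,E,F,G} | {A,C}.
Split {B,D,E,F,G} by δ(·,0) → {B,D,E} and {F,G}.
Refine {B,D,E} on symbol 0: members go to different blocks, giving {D,E} and {B}.
On input 0, block {D,E} splits into {D} and {E}.
Refine {A,C} on symbol 0: members go to different blocks, giving {A} and {C}.
Refine {F,G} on symbol 0: members go to different blocks, giving {F} and {G}.
No further refinement is possible. Final partition (7 blocks): {D} | {A} | {F} | {B} | {E} | {C} | {G}.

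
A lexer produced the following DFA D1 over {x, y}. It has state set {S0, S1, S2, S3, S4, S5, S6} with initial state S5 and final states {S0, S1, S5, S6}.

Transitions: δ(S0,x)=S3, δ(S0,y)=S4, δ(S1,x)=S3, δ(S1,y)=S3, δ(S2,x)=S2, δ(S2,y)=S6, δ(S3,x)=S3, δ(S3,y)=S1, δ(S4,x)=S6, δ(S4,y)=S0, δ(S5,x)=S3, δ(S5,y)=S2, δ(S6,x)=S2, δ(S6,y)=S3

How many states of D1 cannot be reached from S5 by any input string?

2

No path from S5 leads to S0, S4; the other 5 states are all reachable.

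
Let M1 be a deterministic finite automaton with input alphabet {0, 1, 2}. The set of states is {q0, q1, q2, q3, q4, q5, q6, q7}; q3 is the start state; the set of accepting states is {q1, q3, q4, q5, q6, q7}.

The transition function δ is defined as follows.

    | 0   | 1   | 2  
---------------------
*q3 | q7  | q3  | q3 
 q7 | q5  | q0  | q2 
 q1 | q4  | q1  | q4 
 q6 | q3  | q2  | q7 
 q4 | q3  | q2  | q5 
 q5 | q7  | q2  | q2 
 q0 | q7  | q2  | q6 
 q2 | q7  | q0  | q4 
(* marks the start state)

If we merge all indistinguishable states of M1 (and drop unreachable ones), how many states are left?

4

Reachable states from the start: {q0,q2,q3,q4,q5,q6,q7}. Unreachable: {q1} — drop them.
P0 = {q3,q4,q5,q6,q7} | {q0,q2}.
Refine {q3,q4,q5,q6,q7} on symbol 1: members go to different blocks, giving {q4,q5,q6,q7} and {q3}.
On input 0, block {q4,q5,q6,q7} splits into {q4,q6} and {q5,q7}.
The partition is now stable with 4 blocks: {q4,q6} | {q0,q2} | {q3} | {q5,q7}.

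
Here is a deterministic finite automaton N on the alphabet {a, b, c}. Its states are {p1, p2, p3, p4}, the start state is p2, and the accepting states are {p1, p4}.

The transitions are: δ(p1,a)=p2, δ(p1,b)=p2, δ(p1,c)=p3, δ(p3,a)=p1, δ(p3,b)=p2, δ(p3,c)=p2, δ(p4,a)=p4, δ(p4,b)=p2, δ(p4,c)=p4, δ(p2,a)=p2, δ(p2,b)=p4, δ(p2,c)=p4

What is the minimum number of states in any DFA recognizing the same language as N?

2

First remove the unreachable states {p1,p3}; 2 states remain.
P0 = {p4} | {p2}.
No further refinement is possible. Final partition (2 blocks): {p4} | {p2}.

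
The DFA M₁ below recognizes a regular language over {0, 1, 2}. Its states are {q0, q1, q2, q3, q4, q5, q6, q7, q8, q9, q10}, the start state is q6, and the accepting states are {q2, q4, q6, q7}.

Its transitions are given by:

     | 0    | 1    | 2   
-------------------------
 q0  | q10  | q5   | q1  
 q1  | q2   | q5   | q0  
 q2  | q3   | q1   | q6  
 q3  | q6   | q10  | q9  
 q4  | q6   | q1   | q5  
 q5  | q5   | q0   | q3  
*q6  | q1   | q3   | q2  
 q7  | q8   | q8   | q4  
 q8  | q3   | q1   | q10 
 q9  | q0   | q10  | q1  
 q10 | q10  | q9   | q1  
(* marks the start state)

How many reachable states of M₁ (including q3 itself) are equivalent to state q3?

Reachable states from the start: {q0,q1,q2,q3,q5,q6,q9,q10}. Unreachable: {q4,q7,q8} — drop them.
Start with accepting vs non-accepting: {q2,q6} | {q0,q1,q3,q5,q9,q10}.
On input 0, block {q0,q1,q3,q5,q9,q10} splits into {q0,q5,q9,q10} and {q1,q3}.
Stable partition: {q2,q6} | {q0,q5,q9,q10} | {q1,q3} — 3 equivalence classes.
State q3 belongs to the block {q1,q3}, which has 2 states.

2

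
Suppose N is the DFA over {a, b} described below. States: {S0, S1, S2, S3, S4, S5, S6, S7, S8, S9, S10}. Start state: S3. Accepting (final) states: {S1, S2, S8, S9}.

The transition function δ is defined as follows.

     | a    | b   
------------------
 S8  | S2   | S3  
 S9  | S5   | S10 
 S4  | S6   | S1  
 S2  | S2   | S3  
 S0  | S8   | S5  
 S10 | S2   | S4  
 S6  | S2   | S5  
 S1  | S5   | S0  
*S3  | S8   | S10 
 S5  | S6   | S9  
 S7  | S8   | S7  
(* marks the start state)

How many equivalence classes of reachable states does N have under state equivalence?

5

Reachable states from the start: {S0,S1,S2,S3,S4,S5,S6,S8,S9,S10}. Unreachable: {S7} — drop them.
P0 = {S1,S2,S8,S9} | {S0,S3,S4,S5,S6,S10}.
Split {S1,S2,S8,S9} by δ(·,a) → {S1,S9} and {S2,S8}.
On input a, block {S0,S3,S4,S5,S6,S10} splits into {S0,S3,S6,S10} and {S4,S5}.
Split {S0,S3,S6,S10} by δ(·,b) → {S0,S6,S10} and {S3}.
Stable partition: {S1,S9} | {S0,S6,S10} | {S2,S8} | {S4,S5} | {S3} — 5 equivalence classes.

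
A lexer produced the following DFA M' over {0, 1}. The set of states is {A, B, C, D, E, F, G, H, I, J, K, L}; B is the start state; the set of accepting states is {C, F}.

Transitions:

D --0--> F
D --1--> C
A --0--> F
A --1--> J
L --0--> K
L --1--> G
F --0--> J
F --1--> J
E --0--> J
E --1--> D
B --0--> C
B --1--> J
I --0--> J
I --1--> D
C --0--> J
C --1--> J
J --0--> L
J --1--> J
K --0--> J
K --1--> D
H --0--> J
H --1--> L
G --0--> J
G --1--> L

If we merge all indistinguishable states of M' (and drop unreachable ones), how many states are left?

7

Reachable states from the start: {B,C,D,F,G,J,K,L}. Unreachable: {A,E,H,I} — drop them.
P0 = {C,F} | {B,D,G,J,K,L}.
Split {B,D,G,J,K,L} by δ(·,0) → {G,J,K,L} and {B,D}.
On input 1, block {G,J,K,L} splits into {G,J,L} and {K}.
On input 0, block {G,J,L} splits into {G,J} and {L}.
Split {G,J} by δ(·,0) → {G} and {J}.
Split {B,D} by δ(·,1) → {B} and {D}.
No further refinement is possible. Final partition (7 blocks): {C,F} | {G} | {B} | {K} | {L} | {J} | {D}.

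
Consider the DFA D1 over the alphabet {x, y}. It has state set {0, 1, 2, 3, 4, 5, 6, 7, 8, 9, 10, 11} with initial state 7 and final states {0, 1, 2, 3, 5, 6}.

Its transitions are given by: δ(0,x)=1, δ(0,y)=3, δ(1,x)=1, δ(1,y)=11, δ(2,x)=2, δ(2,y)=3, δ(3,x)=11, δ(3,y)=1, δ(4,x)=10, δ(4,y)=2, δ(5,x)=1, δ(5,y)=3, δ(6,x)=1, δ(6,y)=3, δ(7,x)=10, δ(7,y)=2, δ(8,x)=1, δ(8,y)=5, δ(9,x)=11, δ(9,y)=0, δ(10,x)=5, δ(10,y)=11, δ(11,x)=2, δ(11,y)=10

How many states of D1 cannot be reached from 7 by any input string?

No path from 7 leads to 0, 4, 6, 8, 9; the other 7 states are all reachable.

5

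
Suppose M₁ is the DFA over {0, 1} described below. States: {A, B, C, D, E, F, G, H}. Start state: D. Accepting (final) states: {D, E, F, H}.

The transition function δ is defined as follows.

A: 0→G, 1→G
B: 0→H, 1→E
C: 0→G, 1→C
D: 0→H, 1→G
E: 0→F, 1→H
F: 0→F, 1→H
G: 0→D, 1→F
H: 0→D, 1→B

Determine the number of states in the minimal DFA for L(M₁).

3

States {A,C} cannot be reached from the start state, so discard them.
Initial partition by acceptance: {D,E,F,H} | {B,G}.
Split {D,E,F,H} by δ(·,1) → {D,H} and {E,F}.
The partition is now stable with 3 blocks: {D,H} | {B,G} | {E,F}.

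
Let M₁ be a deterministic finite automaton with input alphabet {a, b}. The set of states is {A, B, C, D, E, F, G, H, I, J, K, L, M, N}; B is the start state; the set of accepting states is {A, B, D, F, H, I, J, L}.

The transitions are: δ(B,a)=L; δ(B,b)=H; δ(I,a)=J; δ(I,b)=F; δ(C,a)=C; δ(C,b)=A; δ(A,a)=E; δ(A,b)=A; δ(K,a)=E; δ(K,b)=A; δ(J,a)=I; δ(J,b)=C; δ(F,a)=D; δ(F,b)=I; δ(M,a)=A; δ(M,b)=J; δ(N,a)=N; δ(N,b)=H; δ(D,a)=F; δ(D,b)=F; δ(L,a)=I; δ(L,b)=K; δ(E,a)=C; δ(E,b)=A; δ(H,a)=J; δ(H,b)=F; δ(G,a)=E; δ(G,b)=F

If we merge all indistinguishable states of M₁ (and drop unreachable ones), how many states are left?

First remove the unreachable states {G,M,N}; 11 states remain.
P0 = {A,B,D,F,H,I,J,L} | {C,E,K}.
Split {A,B,D,F,H,I,J,L} by δ(·,a) → {B,D,F,H,I,J,L} and {A}.
Refine {B,D,F,H,I,J,L} on symbol b: members go to different blocks, giving {B,D,F,H,I} and {J,L}.
Refine {B,D,F,H,I} on symbol a: members go to different blocks, giving {B,H,I} and {D,F}.
Refine {B,H,I} on symbol b: members go to different blocks, giving {H,I} and {B}.
On input b, block {D,F} splits into {D} and {F}.
The partition is now stable with 7 blocks: {H,I} | {C,E,K} | {A} | {J,L} | {D} | {B} | {F}.

7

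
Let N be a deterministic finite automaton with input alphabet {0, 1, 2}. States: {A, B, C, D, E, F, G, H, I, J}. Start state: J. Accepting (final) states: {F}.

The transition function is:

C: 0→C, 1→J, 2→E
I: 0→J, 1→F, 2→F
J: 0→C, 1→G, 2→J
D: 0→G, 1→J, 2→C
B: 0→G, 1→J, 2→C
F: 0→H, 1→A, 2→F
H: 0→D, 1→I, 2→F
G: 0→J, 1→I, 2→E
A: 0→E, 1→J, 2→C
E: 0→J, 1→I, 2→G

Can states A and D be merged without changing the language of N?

Yes

Reachable states from the start: {A,C,D,E,F,G,H,I,J}. Unreachable: {B} — drop them.
Start with accepting vs non-accepting: {F} | {A,C,D,E,G,H,I,J}.
Refine {A,C,D,E,G,H,I,J} on symbol 1: members go to different blocks, giving {A,C,D,E,G,H,J} and {I}.
Refine {A,C,D,E,G,H,J} on symbol 1: members go to different blocks, giving {A,C,D,J} and {E,G,H}.
On input 0, block {A,C,D,J} splits into {A,D} and {C,J}.
Split {E,G,H} by δ(·,0) → {E,G} and {H}.
Split {C,J} by δ(·,1) → {C} and {J}.
Stable partition: {F} | {A,D} | {I} | {E,G} | {C} | {H} | {J} — 7 equivalence classes.
A and D lie in the same block of the stable partition, so they are equivalent — no string distinguishes them.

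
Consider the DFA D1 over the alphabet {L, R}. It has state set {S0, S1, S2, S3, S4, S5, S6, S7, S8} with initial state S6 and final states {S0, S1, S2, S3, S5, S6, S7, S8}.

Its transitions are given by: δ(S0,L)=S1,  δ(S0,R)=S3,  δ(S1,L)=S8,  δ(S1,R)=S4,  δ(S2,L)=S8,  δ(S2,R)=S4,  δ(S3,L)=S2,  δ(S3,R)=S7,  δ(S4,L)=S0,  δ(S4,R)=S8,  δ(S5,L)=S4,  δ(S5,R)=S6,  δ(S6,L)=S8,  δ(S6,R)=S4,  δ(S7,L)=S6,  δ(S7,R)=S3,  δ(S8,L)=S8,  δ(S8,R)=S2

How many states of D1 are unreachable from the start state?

1

BFS from S6 reaches {S0, S1, S2, S3, S4, S6, S7, S8}; the 1 state(s) S5 are never visited.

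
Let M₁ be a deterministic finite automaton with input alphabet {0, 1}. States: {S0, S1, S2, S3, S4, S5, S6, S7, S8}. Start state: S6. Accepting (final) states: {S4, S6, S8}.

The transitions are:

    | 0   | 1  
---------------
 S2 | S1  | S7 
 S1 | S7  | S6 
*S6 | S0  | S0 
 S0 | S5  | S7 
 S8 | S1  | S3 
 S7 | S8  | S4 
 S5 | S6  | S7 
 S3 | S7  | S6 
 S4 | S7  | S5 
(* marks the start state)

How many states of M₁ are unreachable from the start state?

Starting at S6 and following transitions, the reachable set is {S0, S1, S3, S4, S5, S6, S7, S8}. That leaves S2 unreachable — 1 in total.

1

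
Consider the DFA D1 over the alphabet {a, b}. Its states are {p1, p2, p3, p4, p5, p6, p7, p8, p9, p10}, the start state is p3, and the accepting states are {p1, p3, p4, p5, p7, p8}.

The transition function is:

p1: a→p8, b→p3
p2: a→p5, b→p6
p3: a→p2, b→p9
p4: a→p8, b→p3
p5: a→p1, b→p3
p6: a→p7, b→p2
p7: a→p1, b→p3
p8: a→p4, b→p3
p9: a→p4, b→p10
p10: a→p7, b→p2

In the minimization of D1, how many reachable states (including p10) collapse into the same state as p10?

4

All states are reachable from the start state.
Initial partition by acceptance: {p1,p3,p4,p5,p7,p8} | {p2,p6,p9,p10}.
On input a, block {p1,p3,p4,p5,p7,p8} splits into {p1,p4,p5,p7,p8} and {p3}.
Stable partition: {p1,p4,p5,p7,p8} | {p2,p6,p9,p10} | {p3} — 3 equivalence classes.
State p10 belongs to the block {p2,p6,p9,p10}, which has 4 states.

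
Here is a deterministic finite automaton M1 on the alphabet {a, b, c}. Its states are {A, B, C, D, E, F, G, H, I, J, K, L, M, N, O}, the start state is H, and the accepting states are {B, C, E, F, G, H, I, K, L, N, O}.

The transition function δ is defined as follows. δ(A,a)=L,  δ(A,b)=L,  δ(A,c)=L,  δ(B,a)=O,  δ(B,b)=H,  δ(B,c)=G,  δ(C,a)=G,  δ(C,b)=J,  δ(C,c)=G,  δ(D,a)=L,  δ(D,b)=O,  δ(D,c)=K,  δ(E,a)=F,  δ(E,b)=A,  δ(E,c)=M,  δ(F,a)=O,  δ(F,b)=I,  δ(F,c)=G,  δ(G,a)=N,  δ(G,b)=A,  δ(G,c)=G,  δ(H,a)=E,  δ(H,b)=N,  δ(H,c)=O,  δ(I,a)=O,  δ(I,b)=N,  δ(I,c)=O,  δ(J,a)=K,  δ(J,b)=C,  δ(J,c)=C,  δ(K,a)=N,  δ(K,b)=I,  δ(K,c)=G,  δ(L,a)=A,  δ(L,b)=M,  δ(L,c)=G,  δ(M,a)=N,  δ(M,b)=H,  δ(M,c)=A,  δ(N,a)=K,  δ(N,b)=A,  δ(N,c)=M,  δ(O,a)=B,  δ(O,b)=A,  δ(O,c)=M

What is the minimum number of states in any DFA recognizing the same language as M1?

7

Reachable states from the start: {A,B,E,F,G,H,I,K,L,M,N,O}. Unreachable: {C,D,J} — drop them.
Initial partition by acceptance: {B,E,F,G,H,I,K,L,N,O} | {A,M}.
Split {B,E,F,G,H,I,K,L,N,O} by δ(·,a) → {B,E,F,G,H,I,K,N,O} and {L}.
Split {B,E,F,G,H,I,K,N,O} by δ(·,b) → {B,F,H,I,K} and {E,G,N,O}.
Split {B,F,H,I,K} by δ(·,b) → {B,F,K} and {H,I}.
On input a, block {A,M} splits into {A} and {M}.
Refine {E,G,N,O} on symbol a: members go to different blocks, giving {E,N,O} and {G}.
No further refinement is possible. Final partition (7 blocks): {B,F,K} | {A} | {L} | {E,N,O} | {H,I} | {M} | {G}.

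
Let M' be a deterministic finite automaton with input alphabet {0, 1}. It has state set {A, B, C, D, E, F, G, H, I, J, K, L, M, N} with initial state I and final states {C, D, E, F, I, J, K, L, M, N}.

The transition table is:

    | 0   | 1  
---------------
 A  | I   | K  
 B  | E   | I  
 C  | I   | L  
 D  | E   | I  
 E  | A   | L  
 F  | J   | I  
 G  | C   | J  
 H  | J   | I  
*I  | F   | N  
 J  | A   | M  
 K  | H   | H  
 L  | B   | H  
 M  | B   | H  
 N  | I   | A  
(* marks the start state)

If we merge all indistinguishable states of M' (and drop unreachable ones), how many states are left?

First remove the unreachable states {C,D,G}; 11 states remain.
Start with accepting vs non-accepting: {E,F,I,J,K,L,M,N} | {A,B,H}.
Split {E,F,I,J,K,L,M,N} by δ(·,0) → {E,J,K,L,M} and {F,I,N}.
Split {E,J,K,L,M} by δ(·,1) → {K,L,M} and {E,J}.
On input 0, block {A,B,H} splits into {B,H} and {A}.
Refine {F,I,N} on symbol 0: members go to different blocks, giving {I,N} and {F}.
On input 0, block {I,N} splits into {I} and {N}.
The partition is now stable with 7 blocks: {K,L,M} | {B,H} | {I} | {E,J} | {A} | {F} | {N}.

7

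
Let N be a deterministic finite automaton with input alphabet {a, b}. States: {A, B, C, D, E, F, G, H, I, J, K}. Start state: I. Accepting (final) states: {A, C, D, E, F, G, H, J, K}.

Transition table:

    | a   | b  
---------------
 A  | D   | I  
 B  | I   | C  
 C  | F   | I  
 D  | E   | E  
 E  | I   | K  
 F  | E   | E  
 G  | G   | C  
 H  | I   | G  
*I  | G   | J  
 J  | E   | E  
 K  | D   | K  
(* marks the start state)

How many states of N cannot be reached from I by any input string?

BFS from I reaches {C, D, E, F, G, I, J, K}; the 3 state(s) A, B, H are never visited.

3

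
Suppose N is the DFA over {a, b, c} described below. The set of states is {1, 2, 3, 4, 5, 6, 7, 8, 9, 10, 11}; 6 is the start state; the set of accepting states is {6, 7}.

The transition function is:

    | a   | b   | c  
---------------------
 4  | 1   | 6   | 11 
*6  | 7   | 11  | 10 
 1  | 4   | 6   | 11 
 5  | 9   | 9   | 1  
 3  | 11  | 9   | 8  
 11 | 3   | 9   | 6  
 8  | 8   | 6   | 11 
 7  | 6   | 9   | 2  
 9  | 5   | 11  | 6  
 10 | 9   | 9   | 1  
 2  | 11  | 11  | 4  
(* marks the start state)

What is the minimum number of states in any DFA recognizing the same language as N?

Every state is reachable, so we keep all 11.
Start with accepting vs non-accepting: {6,7} | {1,2,3,4,5,8,9,10,11}.
Refine {1,2,3,4,5,8,9,10,11} on symbol b: members go to different blocks, giving {2,3,5,9,10,11} and {1,4,8}.
Split {2,3,5,9,10,11} by δ(·,c) → {2,3,5,10} and {9,11}.
No further refinement is possible. Final partition (4 blocks): {6,7} | {2,3,5,10} | {1,4,8} | {9,11}.

4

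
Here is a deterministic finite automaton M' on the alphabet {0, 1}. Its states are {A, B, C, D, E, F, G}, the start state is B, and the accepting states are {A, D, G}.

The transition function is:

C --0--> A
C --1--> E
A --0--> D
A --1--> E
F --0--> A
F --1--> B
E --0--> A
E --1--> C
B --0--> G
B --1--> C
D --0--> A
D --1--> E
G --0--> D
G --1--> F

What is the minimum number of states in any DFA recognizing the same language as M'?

Start with accepting vs non-accepting: {A,D,G} | {B,C,E,F}.
No further refinement is possible. Final partition (2 blocks): {A,D,G} | {B,C,E,F}.

2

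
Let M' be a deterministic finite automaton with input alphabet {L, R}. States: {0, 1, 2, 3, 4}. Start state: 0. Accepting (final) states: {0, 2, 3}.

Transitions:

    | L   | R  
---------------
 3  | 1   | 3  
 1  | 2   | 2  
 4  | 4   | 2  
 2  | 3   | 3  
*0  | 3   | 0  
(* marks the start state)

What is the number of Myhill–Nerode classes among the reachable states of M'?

4

First remove the unreachable states {4}; 4 states remain.
Initial partition by acceptance: {0,2,3} | {1}.
Refine {0,2,3} on symbol L: members go to different blocks, giving {0,2} and {3}.
Split {0,2} by δ(·,R) → {0} and {2}.
No further refinement is possible. Final partition (4 blocks): {0} | {1} | {3} | {2}.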